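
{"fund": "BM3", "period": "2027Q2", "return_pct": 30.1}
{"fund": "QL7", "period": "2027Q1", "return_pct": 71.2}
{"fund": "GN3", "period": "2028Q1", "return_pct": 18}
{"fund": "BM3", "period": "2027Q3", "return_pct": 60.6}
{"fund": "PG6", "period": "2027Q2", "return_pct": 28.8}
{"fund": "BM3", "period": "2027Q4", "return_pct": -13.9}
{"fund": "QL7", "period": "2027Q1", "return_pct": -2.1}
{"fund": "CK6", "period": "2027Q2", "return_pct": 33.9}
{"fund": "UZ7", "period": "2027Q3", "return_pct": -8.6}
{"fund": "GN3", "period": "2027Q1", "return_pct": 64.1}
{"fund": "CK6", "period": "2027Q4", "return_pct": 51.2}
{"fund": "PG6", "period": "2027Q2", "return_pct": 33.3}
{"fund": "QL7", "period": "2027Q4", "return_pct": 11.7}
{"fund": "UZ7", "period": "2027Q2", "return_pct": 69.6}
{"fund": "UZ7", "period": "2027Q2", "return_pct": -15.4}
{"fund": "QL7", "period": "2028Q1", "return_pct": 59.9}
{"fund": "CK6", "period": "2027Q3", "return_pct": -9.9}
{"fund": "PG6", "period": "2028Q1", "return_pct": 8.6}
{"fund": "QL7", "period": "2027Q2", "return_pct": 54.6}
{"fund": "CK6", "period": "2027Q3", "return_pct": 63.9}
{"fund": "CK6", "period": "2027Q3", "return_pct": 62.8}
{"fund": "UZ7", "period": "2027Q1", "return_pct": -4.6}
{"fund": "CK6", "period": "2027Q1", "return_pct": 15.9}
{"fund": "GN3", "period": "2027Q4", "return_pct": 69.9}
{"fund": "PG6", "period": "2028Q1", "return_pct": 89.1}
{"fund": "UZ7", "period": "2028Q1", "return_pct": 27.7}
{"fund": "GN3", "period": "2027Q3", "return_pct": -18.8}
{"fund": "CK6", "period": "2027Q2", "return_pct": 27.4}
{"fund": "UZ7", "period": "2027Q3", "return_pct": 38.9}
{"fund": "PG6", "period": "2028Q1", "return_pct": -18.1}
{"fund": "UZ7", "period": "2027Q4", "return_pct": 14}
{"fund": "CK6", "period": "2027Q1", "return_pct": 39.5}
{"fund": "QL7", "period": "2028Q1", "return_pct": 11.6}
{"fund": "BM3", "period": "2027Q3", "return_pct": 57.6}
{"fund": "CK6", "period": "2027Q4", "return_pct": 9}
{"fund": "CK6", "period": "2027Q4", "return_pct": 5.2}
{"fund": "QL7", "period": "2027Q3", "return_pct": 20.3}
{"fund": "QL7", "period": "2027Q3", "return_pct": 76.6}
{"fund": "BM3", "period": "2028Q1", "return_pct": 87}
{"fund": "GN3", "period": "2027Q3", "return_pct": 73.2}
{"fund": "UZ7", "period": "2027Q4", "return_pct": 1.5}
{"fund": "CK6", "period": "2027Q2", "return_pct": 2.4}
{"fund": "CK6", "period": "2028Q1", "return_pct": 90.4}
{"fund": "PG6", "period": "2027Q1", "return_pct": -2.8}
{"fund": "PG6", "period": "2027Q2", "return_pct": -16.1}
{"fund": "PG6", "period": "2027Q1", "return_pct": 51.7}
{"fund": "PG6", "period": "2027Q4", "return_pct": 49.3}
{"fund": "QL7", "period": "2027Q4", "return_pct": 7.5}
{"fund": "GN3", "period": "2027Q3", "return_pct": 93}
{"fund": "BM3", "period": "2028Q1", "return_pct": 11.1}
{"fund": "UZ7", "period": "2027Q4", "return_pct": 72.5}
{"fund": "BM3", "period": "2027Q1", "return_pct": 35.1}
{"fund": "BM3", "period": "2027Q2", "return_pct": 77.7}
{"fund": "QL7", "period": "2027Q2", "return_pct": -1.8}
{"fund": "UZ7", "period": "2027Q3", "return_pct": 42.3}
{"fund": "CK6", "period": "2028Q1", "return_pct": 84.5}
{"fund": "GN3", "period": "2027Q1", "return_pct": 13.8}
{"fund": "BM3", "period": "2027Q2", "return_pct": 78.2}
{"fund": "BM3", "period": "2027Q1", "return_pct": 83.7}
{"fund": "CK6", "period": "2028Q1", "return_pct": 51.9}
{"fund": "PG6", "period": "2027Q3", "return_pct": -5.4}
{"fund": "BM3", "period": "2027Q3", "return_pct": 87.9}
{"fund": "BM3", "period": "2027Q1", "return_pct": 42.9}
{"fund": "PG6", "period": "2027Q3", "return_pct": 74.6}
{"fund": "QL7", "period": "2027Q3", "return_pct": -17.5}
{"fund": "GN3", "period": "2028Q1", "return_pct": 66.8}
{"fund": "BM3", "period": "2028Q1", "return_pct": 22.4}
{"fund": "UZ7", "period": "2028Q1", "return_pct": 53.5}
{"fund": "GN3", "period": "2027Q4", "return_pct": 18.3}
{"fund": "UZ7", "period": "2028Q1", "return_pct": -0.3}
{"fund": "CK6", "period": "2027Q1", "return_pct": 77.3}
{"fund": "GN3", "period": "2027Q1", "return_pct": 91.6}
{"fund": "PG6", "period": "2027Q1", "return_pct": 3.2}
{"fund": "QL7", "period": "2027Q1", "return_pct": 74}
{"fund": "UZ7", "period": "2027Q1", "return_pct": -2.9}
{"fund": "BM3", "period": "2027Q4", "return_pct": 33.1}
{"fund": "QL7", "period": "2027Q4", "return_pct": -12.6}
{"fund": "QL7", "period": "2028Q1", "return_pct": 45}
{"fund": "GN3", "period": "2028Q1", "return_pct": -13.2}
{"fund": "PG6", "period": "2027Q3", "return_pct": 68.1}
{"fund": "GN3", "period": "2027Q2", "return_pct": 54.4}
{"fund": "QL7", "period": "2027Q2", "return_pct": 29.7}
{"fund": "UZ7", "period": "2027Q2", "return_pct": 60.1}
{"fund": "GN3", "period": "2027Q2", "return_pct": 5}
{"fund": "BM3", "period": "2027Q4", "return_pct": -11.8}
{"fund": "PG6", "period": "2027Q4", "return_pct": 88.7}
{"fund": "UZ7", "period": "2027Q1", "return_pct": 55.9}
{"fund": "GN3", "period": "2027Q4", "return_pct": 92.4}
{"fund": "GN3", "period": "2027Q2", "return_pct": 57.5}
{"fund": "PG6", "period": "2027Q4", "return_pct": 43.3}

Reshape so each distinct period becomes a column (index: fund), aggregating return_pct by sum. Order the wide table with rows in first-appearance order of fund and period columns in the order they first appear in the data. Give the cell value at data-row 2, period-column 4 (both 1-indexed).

79.4

With rows in first-appearance order of fund, row 2 is fund=QL7. period columns in first-appearance order: 2027Q2, 2027Q1, 2028Q1, 2027Q3, 2027Q4; column 4 is 2027Q3.
Long rows with fund=QL7, period=2027Q3: 20.3 + 76.6 + -17.5 = 79.4.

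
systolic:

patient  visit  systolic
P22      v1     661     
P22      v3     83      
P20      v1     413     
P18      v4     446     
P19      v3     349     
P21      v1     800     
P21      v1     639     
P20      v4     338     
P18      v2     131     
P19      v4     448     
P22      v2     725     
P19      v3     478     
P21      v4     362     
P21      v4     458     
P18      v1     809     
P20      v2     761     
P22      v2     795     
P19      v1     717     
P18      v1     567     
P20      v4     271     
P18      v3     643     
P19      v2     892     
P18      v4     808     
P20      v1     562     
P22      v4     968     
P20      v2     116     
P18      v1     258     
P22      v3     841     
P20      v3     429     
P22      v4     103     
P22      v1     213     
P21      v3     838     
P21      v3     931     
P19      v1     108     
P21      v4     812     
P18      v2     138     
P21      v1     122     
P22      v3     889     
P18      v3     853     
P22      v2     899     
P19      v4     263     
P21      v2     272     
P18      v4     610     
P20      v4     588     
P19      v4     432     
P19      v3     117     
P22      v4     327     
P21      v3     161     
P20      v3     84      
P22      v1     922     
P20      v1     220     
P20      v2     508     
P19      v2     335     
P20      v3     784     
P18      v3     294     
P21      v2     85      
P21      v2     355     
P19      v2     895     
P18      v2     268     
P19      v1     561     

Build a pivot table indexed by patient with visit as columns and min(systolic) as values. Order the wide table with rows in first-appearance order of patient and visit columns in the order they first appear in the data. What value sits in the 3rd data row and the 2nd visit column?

With rows in first-appearance order of patient, row 3 is patient=P18. visit columns in first-appearance order: v1, v3, v4, v2; column 2 is v3.
Long rows with patient=P18, visit=v3: min(643, 853, 294) = 294.

294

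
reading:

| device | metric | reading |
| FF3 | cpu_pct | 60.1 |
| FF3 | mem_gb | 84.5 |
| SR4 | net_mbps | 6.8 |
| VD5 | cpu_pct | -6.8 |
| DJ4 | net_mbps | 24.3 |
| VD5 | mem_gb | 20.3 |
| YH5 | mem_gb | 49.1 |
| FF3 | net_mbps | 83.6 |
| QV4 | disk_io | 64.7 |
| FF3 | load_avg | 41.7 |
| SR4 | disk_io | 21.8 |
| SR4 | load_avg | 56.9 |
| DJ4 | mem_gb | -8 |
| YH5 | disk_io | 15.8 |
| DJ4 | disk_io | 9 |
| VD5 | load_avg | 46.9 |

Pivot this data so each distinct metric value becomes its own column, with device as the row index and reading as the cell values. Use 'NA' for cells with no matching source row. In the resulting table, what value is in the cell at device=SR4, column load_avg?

56.9

The long row with device=SR4, metric=load_avg has reading=56.9.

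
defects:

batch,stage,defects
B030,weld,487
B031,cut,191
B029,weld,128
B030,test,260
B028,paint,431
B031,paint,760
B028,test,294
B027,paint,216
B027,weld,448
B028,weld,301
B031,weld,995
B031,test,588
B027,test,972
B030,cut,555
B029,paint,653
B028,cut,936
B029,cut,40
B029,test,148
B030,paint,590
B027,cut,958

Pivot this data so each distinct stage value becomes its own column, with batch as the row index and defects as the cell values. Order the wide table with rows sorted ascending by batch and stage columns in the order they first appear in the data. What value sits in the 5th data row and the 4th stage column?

With rows sorted ascending by batch, row 5 is batch=B031. stage columns in first-appearance order: weld, cut, test, paint; column 4 is paint.
Long rows with batch=B031, stage=paint: defects = 760.

760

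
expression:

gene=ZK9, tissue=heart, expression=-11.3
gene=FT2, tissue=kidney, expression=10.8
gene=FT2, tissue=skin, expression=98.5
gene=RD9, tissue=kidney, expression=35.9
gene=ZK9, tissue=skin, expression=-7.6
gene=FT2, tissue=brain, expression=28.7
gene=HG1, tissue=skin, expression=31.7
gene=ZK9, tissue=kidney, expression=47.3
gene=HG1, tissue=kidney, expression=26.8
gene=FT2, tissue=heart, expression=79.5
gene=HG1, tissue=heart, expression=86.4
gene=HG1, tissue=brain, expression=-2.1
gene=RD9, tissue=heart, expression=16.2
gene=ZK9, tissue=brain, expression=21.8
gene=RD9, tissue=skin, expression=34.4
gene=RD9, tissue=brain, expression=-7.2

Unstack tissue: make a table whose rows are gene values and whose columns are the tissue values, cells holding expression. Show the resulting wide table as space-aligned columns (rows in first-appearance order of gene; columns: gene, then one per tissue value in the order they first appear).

Columns: gene plus the 4 distinct tissue values (heart, kidney, skin, brain).
For example, row ZK9 column heart takes expression=-11.3 from the long row (ZK9, heart).

gene  heart  kidney  skin  brain
ZK9   -11.3  47.3    -7.6  21.8 
FT2   79.5   10.8    98.5  28.7 
RD9   16.2   35.9    34.4  -7.2 
HG1   86.4   26.8    31.7  -2.1 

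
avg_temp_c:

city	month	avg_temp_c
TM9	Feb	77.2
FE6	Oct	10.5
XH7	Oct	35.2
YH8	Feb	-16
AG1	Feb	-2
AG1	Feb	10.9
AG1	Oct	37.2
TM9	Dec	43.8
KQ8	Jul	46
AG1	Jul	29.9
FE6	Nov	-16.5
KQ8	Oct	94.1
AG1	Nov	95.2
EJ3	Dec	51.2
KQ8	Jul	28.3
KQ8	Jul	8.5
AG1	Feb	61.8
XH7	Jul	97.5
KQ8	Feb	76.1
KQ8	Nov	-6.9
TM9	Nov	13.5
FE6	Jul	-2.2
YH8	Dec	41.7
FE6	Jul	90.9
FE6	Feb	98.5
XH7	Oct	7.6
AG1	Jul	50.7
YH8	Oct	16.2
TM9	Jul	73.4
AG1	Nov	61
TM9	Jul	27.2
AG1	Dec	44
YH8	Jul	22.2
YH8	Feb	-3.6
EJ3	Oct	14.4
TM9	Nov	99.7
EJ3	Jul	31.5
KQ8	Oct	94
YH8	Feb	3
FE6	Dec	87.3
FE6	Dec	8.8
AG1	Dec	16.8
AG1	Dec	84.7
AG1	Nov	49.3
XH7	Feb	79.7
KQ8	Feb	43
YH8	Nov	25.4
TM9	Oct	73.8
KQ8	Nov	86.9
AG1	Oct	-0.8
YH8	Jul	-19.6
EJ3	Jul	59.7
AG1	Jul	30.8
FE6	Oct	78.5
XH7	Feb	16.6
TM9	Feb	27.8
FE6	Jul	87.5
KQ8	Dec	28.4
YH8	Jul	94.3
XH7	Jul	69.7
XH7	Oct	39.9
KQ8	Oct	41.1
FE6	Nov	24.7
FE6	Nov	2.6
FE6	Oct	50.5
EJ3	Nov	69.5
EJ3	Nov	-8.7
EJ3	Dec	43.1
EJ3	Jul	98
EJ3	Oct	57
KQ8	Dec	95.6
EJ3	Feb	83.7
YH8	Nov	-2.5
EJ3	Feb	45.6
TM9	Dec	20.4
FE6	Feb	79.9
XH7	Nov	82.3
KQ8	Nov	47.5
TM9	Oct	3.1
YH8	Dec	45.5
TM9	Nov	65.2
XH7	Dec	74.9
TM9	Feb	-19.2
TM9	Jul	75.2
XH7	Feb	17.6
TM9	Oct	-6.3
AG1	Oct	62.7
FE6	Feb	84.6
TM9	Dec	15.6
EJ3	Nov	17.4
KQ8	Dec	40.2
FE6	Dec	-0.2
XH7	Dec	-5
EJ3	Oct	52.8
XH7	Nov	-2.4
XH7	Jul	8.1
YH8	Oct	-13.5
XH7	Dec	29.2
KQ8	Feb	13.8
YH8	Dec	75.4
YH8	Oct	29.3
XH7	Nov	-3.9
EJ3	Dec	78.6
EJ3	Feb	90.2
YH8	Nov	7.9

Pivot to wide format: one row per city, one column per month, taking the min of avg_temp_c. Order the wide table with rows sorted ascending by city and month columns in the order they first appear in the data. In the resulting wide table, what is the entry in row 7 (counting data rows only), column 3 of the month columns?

With rows sorted ascending by city, row 7 is city=YH8. month columns in first-appearance order: Feb, Oct, Dec, Jul, Nov; column 3 is Dec.
Long rows with city=YH8, month=Dec: min(41.7, 45.5, 75.4) = 41.7.

41.7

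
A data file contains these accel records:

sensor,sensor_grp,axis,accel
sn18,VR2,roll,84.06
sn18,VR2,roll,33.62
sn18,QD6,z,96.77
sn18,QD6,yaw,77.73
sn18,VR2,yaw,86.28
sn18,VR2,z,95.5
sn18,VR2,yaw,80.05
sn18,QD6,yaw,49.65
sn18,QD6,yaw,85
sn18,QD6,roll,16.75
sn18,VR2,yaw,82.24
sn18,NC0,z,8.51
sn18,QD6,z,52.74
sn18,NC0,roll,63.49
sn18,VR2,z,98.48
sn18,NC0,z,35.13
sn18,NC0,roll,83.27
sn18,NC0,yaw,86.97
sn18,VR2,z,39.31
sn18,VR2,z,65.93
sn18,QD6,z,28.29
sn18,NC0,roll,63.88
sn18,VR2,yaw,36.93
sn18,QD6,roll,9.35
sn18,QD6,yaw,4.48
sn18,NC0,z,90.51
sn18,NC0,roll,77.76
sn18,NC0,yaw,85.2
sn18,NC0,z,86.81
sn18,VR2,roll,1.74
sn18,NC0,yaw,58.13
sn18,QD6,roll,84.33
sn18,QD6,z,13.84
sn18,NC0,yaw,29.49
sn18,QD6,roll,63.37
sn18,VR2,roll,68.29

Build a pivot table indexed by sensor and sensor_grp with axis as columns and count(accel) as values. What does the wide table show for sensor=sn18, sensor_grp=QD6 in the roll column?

Rows with sensor=sn18, sensor_grp=QD6 and axis=roll: accel values are 16.75, 9.35, 84.33, 63.37.
4 rows match — count = 4.

4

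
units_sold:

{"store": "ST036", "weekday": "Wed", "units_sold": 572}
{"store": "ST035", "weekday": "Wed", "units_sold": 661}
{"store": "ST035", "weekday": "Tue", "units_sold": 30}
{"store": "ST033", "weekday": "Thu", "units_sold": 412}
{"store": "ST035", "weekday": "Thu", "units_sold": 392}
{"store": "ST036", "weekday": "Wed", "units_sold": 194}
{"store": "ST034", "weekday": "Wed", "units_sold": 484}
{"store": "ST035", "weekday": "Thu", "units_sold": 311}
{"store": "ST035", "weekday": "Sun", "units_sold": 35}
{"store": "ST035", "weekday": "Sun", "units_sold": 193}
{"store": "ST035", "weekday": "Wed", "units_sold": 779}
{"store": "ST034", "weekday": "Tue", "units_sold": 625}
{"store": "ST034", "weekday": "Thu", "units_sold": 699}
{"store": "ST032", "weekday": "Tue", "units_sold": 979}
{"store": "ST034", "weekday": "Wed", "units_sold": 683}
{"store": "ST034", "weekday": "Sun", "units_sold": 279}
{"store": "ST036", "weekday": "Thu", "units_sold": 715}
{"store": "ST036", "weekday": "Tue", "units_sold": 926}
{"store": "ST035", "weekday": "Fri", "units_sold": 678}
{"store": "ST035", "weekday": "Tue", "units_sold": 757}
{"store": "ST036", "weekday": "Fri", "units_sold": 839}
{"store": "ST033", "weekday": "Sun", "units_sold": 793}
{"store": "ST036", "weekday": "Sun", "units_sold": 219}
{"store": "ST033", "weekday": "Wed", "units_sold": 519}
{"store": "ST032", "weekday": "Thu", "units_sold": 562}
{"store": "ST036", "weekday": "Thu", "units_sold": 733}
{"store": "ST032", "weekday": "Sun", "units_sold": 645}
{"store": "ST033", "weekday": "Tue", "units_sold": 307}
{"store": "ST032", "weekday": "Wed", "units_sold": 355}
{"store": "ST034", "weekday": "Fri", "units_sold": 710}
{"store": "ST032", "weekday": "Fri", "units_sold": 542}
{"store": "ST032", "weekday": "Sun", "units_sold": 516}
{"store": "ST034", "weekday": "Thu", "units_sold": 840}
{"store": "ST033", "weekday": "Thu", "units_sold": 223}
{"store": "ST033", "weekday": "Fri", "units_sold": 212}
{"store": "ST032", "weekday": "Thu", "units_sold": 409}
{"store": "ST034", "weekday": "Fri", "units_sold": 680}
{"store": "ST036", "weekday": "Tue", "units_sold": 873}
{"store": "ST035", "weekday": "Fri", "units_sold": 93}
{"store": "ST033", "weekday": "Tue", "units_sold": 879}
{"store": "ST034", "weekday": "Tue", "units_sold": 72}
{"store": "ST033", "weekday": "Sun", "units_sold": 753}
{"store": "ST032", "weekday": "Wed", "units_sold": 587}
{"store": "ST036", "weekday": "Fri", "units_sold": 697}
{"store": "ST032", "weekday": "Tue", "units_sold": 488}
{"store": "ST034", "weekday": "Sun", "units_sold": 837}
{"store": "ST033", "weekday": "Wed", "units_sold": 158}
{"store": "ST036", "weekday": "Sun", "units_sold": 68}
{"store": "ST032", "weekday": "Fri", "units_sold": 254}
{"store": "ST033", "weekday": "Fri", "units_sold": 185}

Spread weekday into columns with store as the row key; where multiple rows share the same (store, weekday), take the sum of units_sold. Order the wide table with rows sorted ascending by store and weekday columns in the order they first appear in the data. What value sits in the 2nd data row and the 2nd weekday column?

1186

With rows sorted ascending by store, row 2 is store=ST033. weekday columns in first-appearance order: Wed, Tue, Thu, Sun, Fri; column 2 is Tue.
Long rows with store=ST033, weekday=Tue: 307 + 879 = 1186.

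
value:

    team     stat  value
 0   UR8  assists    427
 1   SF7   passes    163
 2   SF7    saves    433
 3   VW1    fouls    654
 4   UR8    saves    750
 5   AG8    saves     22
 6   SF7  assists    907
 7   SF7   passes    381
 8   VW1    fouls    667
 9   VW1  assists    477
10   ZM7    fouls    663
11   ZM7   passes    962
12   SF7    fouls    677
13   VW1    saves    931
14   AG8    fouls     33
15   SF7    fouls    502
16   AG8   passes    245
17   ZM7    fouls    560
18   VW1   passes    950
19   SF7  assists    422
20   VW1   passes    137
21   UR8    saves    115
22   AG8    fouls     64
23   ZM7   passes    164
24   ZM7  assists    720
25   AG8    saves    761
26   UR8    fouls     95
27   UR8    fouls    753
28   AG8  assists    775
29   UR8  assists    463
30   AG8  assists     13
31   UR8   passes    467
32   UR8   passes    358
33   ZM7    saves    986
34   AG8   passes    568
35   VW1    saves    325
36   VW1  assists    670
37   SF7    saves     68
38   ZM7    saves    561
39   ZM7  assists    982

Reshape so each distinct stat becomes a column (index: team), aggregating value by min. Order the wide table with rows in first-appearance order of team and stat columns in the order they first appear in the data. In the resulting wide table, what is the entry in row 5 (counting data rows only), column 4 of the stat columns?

560

With rows in first-appearance order of team, row 5 is team=ZM7. stat columns in first-appearance order: assists, passes, saves, fouls; column 4 is fouls.
Long rows with team=ZM7, stat=fouls: min(663, 560) = 560.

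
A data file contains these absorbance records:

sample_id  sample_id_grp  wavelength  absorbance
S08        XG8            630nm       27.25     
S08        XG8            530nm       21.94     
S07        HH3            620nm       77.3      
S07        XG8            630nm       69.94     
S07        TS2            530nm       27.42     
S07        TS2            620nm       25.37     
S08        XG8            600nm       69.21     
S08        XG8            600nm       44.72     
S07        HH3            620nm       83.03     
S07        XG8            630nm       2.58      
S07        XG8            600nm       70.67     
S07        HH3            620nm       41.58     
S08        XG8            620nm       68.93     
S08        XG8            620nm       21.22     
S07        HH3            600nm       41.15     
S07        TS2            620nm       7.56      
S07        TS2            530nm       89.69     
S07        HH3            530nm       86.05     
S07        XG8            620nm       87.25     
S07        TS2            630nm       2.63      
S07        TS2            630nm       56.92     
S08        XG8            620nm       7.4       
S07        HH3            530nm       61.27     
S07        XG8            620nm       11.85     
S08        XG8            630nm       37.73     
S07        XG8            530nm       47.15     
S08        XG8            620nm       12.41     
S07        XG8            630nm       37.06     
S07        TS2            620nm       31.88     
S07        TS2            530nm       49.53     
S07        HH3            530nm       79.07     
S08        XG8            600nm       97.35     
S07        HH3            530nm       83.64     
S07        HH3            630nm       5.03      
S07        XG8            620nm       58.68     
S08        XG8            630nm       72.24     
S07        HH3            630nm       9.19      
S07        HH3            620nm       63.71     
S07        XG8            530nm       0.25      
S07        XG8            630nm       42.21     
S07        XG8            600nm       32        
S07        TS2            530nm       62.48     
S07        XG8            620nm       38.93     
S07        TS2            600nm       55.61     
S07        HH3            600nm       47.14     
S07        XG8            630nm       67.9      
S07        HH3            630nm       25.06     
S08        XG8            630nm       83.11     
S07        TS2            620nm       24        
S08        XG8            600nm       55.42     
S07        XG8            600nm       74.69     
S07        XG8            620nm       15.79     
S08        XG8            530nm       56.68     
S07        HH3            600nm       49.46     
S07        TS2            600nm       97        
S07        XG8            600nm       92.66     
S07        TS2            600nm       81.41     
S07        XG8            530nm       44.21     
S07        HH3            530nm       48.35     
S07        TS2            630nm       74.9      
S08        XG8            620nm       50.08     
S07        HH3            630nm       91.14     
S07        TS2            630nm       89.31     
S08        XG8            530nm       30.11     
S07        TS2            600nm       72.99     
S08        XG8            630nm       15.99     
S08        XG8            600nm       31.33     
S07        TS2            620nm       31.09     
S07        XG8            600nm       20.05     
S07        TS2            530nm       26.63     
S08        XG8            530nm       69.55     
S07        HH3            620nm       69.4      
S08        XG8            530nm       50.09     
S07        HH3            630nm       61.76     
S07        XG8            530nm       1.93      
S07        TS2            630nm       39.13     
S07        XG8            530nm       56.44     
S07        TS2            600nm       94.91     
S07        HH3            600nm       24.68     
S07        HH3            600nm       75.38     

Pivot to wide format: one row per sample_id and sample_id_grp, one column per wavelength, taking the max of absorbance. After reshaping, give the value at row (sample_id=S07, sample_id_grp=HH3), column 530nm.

Rows with sample_id=S07, sample_id_grp=HH3 and wavelength=530nm: absorbance values are 86.05, 61.27, 79.07, 83.64, 48.35.
max(86.05, 61.27, 79.07, 83.64, 48.35) = 86.05.

86.05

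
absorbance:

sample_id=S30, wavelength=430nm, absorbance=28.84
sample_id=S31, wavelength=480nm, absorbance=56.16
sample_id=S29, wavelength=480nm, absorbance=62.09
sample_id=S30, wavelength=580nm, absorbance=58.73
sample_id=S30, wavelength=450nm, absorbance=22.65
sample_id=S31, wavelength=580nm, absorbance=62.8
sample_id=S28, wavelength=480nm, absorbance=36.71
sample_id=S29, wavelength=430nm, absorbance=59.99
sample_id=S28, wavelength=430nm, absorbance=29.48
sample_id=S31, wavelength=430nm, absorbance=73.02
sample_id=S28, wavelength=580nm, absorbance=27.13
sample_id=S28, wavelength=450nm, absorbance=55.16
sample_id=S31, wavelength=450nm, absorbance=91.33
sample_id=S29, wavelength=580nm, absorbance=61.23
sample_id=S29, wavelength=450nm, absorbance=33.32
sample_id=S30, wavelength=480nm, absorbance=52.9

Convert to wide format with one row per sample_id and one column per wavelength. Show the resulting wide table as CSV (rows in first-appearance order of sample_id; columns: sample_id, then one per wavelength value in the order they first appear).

sample_id,430nm,480nm,580nm,450nm
S30,28.84,52.9,58.73,22.65
S31,73.02,56.16,62.8,91.33
S29,59.99,62.09,61.23,33.32
S28,29.48,36.71,27.13,55.16

Columns: sample_id plus the 4 distinct wavelength values (430nm, 480nm, 580nm, 450nm).
For example, row S30 column 430nm takes absorbance=28.84 from the long row (S30, 430nm).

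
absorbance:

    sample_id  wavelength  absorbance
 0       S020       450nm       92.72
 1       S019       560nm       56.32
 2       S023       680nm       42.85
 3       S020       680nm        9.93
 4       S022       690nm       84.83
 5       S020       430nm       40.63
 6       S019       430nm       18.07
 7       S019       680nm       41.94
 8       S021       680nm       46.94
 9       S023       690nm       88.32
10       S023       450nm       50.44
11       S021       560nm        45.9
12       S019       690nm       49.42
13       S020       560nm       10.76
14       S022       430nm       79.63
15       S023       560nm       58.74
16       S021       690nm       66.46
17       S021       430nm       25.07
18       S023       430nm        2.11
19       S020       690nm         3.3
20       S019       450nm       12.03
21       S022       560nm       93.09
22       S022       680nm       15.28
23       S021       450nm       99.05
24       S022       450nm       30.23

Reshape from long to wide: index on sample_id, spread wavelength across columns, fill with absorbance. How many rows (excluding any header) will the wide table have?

5 distinct sample_id values → 5 rows.

5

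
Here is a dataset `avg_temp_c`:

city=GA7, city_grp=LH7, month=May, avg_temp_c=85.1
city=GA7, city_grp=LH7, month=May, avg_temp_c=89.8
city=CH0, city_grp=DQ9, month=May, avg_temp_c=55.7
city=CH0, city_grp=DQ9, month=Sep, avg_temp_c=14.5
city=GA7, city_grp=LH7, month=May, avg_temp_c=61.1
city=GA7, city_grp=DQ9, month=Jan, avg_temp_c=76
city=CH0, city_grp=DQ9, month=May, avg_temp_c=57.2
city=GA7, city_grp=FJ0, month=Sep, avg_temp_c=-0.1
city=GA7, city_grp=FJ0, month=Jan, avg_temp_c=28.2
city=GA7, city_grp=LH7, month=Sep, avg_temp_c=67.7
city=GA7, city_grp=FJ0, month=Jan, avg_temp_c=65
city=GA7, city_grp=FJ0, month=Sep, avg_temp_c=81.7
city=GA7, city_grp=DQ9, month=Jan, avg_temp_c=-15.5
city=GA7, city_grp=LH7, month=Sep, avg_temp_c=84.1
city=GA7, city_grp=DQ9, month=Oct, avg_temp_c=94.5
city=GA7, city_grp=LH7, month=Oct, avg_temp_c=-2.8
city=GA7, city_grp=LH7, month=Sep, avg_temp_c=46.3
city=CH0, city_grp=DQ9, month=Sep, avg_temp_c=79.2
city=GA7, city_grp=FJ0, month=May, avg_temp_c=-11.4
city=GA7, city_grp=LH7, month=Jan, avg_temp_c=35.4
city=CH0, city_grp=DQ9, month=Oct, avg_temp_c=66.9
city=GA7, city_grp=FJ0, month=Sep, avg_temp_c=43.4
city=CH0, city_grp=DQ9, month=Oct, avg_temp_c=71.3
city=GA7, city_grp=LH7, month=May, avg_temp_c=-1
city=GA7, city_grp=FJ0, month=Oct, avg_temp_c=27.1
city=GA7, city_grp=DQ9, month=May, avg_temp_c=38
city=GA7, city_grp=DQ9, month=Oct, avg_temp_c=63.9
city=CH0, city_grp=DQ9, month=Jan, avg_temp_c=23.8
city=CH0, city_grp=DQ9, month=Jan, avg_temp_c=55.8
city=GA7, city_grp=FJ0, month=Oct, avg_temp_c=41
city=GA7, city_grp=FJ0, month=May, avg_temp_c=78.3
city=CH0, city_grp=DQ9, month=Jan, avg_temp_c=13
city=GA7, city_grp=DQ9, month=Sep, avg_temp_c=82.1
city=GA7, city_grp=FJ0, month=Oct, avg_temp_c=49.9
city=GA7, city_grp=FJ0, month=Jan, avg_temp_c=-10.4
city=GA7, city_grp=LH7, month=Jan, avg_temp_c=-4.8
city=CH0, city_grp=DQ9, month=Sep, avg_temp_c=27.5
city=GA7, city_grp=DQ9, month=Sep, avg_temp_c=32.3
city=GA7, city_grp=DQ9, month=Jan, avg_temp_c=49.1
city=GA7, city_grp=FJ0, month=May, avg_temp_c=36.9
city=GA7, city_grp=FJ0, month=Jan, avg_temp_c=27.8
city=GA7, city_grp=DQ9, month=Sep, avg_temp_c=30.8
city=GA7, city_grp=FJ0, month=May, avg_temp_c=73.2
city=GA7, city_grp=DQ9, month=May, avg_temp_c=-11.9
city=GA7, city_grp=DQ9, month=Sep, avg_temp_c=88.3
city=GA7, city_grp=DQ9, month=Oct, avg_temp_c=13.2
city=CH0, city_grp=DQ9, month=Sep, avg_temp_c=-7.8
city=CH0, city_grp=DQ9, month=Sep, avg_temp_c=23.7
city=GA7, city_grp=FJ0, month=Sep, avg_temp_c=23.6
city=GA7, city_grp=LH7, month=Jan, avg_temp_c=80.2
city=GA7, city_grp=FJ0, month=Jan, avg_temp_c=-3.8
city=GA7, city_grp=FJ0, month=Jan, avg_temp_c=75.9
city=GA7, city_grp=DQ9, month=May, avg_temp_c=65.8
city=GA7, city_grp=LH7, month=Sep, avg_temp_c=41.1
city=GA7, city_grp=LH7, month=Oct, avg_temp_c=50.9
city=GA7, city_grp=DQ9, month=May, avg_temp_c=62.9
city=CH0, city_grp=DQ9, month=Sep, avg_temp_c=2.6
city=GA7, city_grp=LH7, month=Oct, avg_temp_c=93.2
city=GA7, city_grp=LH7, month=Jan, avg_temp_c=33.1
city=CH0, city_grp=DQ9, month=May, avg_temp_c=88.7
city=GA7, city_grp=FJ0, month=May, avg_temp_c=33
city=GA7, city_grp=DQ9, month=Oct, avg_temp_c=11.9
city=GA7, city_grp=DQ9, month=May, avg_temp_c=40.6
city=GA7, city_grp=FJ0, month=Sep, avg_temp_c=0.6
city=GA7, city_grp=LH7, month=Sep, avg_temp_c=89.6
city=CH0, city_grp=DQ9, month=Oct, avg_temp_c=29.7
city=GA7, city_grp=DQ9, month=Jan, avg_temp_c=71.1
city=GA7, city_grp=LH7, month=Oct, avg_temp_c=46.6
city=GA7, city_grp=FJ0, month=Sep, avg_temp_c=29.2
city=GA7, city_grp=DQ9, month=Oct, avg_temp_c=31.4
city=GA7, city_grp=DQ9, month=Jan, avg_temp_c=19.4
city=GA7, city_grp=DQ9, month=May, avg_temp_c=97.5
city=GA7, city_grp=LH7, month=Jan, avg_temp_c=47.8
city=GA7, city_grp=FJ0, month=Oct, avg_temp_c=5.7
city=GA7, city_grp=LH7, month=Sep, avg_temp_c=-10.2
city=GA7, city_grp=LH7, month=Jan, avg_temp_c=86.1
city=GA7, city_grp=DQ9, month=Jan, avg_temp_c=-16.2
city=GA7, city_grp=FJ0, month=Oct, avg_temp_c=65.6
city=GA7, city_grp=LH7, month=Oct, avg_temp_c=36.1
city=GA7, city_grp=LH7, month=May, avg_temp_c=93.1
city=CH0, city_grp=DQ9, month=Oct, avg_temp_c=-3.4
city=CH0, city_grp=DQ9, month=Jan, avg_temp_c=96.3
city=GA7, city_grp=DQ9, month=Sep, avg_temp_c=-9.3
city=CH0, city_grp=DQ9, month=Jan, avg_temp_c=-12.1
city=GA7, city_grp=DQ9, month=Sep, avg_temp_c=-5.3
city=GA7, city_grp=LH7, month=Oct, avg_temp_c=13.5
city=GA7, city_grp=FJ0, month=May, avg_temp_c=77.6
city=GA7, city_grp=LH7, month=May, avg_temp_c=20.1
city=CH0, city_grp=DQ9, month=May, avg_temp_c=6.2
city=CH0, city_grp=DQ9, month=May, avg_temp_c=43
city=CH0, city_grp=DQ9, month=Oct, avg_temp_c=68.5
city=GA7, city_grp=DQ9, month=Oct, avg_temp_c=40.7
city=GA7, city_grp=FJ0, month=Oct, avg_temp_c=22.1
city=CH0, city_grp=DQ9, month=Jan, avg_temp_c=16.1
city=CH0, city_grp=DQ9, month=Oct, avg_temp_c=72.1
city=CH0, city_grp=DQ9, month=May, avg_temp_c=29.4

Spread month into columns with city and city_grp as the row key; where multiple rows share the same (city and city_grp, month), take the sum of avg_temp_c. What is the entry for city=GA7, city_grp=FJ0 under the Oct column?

Rows with city=GA7, city_grp=FJ0 and month=Oct: avg_temp_c values are 27.1, 41, 49.9, 5.7, 65.6, 22.1.
27.1 + 41 + 49.9 + 5.7 + 65.6 + 22.1 = 211.4.

211.4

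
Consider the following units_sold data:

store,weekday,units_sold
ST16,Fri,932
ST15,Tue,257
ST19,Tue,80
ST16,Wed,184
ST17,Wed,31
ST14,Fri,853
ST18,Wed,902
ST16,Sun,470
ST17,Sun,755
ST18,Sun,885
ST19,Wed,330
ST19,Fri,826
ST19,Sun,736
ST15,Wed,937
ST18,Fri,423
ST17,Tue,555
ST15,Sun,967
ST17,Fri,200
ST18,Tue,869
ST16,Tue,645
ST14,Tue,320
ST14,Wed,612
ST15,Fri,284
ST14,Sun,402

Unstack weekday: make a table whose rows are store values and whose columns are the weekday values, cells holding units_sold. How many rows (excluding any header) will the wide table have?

6

6 distinct store values → 6 rows.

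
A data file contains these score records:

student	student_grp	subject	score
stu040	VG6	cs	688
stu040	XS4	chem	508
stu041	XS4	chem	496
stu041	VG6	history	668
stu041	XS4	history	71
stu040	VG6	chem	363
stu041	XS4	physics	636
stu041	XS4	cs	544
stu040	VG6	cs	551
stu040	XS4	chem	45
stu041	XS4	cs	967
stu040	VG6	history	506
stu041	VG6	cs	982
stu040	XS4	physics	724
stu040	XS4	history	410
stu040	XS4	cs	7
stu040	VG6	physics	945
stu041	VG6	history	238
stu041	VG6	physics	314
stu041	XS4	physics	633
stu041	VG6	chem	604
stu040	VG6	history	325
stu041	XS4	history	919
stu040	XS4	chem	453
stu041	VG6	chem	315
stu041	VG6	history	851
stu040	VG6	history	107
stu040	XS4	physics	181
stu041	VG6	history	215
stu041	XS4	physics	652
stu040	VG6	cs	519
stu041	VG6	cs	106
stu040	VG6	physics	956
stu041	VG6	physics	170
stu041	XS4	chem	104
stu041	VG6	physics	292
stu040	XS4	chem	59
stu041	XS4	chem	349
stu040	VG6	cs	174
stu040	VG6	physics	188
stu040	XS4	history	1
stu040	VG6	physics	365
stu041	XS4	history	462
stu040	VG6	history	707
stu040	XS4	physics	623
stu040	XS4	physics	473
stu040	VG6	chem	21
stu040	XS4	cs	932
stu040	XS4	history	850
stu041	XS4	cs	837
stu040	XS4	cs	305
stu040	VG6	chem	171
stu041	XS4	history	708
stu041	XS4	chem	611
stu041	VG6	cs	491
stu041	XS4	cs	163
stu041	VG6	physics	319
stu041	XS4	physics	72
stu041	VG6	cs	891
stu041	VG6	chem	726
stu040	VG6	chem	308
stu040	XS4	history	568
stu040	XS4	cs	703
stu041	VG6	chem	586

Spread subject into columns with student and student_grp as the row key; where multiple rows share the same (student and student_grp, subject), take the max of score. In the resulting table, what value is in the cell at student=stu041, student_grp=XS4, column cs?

Rows with student=stu041, student_grp=XS4 and subject=cs: score values are 544, 967, 837, 163.
max(544, 967, 837, 163) = 967.

967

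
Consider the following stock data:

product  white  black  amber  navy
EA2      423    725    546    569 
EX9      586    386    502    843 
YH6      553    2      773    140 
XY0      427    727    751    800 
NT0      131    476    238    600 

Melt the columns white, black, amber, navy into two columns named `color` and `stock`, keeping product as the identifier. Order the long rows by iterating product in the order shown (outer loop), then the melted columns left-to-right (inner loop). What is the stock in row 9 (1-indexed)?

553

20 rows total (5 × 4). Row 9: index ⌊(9-1)/4⌋ = 2 into product → YH6; (9-1) mod 4 = 0 into the melted columns → white.
So row 9 is (YH6, white, 553); stock = 553.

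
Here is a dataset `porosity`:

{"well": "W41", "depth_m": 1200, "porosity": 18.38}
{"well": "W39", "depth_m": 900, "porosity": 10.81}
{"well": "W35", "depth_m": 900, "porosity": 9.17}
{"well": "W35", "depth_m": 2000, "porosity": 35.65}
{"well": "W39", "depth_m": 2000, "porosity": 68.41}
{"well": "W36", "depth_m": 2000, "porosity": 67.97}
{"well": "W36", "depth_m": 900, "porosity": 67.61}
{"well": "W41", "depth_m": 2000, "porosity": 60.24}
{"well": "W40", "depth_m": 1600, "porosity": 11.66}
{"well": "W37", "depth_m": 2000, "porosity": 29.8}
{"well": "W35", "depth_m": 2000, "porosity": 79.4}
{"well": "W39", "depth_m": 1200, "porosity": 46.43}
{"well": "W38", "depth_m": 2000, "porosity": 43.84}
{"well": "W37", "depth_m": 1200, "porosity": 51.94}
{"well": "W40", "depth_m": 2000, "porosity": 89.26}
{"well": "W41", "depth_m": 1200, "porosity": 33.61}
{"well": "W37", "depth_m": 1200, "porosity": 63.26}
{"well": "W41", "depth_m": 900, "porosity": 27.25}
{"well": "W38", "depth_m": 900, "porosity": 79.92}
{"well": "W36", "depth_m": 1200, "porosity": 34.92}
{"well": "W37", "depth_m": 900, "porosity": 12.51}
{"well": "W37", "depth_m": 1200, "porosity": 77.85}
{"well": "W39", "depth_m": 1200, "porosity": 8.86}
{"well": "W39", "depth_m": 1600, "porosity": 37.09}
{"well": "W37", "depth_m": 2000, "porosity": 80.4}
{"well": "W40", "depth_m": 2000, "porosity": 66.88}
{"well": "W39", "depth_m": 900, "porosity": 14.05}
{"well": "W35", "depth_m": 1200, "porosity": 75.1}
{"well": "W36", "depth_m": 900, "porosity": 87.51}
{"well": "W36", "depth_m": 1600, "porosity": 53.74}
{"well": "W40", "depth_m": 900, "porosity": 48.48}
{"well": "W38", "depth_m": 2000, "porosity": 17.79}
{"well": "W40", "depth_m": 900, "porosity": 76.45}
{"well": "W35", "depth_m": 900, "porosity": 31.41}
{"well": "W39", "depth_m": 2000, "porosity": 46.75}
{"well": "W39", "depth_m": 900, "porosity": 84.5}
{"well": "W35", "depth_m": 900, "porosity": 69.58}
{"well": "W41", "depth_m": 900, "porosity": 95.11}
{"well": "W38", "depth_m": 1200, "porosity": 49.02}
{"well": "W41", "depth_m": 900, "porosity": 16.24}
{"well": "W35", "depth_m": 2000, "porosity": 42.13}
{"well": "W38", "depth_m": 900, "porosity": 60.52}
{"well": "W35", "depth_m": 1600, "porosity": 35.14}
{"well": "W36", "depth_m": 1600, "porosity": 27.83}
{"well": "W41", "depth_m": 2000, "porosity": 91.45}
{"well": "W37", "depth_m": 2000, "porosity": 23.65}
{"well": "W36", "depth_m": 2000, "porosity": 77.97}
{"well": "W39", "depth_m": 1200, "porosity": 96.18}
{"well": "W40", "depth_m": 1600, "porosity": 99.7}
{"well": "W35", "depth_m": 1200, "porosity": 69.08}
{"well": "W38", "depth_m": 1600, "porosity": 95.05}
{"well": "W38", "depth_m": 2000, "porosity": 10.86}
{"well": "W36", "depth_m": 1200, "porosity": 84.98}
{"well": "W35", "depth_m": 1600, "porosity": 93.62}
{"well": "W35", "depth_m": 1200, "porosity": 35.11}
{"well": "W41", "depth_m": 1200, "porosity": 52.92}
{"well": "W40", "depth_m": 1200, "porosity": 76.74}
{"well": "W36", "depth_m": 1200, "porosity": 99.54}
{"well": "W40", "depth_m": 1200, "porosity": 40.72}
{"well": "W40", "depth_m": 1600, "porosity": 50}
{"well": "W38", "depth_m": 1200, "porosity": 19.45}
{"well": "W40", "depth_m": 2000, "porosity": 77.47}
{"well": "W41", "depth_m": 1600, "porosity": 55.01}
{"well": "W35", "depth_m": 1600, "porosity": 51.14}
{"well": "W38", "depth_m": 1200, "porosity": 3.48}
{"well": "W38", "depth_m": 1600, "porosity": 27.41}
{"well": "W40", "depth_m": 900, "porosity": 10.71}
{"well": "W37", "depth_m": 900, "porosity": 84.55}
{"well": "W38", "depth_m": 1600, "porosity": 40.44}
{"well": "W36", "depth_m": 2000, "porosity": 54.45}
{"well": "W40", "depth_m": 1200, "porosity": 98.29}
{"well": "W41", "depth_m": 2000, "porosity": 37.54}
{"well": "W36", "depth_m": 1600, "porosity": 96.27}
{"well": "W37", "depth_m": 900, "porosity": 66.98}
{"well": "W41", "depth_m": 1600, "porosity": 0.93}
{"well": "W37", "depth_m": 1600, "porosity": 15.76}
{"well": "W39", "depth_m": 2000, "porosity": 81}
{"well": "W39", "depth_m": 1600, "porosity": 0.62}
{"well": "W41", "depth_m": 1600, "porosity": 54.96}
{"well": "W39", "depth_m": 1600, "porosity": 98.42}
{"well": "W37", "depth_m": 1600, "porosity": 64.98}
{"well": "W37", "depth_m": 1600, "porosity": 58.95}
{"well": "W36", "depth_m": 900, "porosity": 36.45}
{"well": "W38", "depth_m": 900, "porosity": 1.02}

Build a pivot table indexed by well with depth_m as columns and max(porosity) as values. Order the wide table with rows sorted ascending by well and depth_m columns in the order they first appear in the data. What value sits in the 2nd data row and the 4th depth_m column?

96.27

With rows sorted ascending by well, row 2 is well=W36. depth_m columns in first-appearance order: 1200, 900, 2000, 1600; column 4 is 1600.
Long rows with well=W36, depth_m=1600: max(53.74, 27.83, 96.27) = 96.27.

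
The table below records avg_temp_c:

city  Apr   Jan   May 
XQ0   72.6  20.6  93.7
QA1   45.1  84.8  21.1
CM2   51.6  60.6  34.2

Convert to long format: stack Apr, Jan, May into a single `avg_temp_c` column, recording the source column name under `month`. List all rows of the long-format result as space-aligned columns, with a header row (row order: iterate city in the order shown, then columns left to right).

Each (city, column) pair becomes one row: 3 × 3 = 9 rows.
For example, (XQ0, Apr) → avg_temp_c=72.6.

city  month  avg_temp_c
XQ0   Apr    72.6      
XQ0   Jan    20.6      
XQ0   May    93.7      
QA1   Apr    45.1      
QA1   Jan    84.8      
QA1   May    21.1      
CM2   Apr    51.6      
CM2   Jan    60.6      
CM2   May    34.2      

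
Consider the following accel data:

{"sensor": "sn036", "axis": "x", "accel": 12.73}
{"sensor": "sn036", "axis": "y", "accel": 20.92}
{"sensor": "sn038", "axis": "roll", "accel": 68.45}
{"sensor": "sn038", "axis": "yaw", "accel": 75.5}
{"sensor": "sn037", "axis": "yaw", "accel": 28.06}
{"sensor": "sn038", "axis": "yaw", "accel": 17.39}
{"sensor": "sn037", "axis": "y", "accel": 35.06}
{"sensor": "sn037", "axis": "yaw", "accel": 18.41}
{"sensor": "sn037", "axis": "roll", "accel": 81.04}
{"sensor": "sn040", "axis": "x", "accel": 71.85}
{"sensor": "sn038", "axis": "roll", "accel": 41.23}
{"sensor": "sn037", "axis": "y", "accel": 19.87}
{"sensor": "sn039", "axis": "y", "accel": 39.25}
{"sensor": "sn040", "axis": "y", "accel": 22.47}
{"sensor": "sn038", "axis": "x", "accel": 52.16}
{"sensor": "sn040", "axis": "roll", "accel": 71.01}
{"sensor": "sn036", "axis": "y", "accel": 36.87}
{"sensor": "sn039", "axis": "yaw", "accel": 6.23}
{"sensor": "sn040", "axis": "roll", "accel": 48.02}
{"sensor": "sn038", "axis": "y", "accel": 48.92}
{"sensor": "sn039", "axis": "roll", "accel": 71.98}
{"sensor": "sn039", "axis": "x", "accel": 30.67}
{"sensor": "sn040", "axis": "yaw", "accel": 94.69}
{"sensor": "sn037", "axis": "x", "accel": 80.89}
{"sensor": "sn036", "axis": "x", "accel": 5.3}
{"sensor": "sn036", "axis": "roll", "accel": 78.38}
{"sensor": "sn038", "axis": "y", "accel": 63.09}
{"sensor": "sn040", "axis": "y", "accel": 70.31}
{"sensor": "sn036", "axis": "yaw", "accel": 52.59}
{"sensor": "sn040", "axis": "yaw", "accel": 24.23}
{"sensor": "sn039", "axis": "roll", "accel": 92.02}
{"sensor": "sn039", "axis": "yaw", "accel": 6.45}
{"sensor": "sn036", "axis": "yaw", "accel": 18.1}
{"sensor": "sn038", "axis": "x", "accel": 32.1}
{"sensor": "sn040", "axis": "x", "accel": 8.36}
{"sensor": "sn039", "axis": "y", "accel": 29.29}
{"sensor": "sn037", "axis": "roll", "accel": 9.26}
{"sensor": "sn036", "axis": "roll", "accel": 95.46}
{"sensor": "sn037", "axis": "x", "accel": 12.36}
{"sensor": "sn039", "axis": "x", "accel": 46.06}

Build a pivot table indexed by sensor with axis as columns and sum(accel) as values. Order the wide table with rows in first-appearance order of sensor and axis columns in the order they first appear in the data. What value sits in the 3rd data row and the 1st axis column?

93.25

With rows in first-appearance order of sensor, row 3 is sensor=sn037. axis columns in first-appearance order: x, y, roll, yaw; column 1 is x.
Long rows with sensor=sn037, axis=x: 80.89 + 12.36 = 93.25.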